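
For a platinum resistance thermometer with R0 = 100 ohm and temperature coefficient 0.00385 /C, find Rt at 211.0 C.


The RTD equation: Rt = R0 * (1 + alpha * T).
Rt = 100 * (1 + 0.00385 * 211.0)
Rt = 100 * (1 + 0.81235)
Rt = 100 * 1.81235
Rt = 181.235 ohm

181.235 ohm


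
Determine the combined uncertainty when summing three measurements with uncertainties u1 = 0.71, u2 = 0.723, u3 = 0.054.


For a sum of independent quantities, uc = sqrt(u1^2 + u2^2 + u3^2).
uc = sqrt(0.71^2 + 0.723^2 + 0.054^2)
uc = sqrt(0.5041 + 0.522729 + 0.002916)
uc = 1.0148

1.0148


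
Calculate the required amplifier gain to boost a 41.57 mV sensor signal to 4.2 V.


Gain = Vout / Vin (converting to same units).
G = 4.2 V / 41.57 mV
G = 4200.0 mV / 41.57 mV
G = 101.03

101.03


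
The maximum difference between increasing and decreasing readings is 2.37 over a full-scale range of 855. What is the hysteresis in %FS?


Hysteresis = (max difference / full scale) * 100%.
H = (2.37 / 855) * 100
H = 0.277 %FS

0.277 %FS


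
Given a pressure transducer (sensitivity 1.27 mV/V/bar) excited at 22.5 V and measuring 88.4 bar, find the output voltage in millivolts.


Output = sensitivity * Vex * P.
Vout = 1.27 * 22.5 * 88.4
Vout = 28.575 * 88.4
Vout = 2526.03 mV

2526.03 mV


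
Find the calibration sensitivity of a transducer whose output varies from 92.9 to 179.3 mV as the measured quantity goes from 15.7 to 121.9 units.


Sensitivity = (y2 - y1) / (x2 - x1).
S = (179.3 - 92.9) / (121.9 - 15.7)
S = 86.4 / 106.2
S = 0.8136 mV/unit

0.8136 mV/unit


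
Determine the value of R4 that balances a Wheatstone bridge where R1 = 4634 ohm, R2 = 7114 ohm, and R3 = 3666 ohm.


At balance: R1*R4 = R2*R3, so R4 = R2*R3/R1.
R4 = 7114 * 3666 / 4634
R4 = 26079924 / 4634
R4 = 5627.95 ohm

5627.95 ohm


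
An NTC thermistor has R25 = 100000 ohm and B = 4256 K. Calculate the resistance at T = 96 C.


NTC thermistor equation: Rt = R25 * exp(B * (1/T - 1/T25)).
T in Kelvin: 369.15 K, T25 = 298.15 K
1/T - 1/T25 = 1/369.15 - 1/298.15 = -0.00064509
B * (1/T - 1/T25) = 4256 * -0.00064509 = -2.7455
Rt = 100000 * exp(-2.7455) = 6421.6 ohm

6421.6 ohm


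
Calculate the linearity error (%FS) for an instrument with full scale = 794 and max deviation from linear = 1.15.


Linearity error = (max deviation / full scale) * 100%.
Linearity = (1.15 / 794) * 100
Linearity = 0.145 %FS

0.145 %FS


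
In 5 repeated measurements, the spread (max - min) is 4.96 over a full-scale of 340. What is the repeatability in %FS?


Repeatability = (spread / full scale) * 100%.
R = (4.96 / 340) * 100
R = 1.459 %FS

1.459 %FS


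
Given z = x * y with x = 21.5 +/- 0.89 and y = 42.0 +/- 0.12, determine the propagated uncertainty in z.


For a product z = x*y, the relative uncertainty is:
uz/z = sqrt((ux/x)^2 + (uy/y)^2)
Relative uncertainties: ux/x = 0.89/21.5 = 0.041395
uy/y = 0.12/42.0 = 0.002857
z = 21.5 * 42.0 = 903.0
uz = 903.0 * sqrt(0.041395^2 + 0.002857^2) = 37.469

37.469


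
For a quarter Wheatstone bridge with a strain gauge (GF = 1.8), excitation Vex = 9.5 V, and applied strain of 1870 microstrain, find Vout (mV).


Quarter bridge output: Vout = (GF * epsilon * Vex) / 4.
Vout = (1.8 * 1870e-6 * 9.5) / 4
Vout = 0.031977 / 4 V
Vout = 0.00799425 V = 7.9942 mV

7.9942 mV


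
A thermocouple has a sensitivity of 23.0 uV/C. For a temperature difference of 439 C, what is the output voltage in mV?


The thermocouple output V = sensitivity * dT.
V = 23.0 uV/C * 439 C
V = 10097.0 uV
V = 10.097 mV

10.097 mV


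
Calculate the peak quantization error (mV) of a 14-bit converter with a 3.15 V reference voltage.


The maximum quantization error is +/- LSB/2.
LSB = Vref / 2^n = 3.15 / 16384 = 0.00019226 V
Max error = LSB / 2 = 0.00019226 / 2 = 9.613e-05 V
Max error = 0.0961 mV

0.0961 mV


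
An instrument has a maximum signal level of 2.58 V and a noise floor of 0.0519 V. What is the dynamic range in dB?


Dynamic range = 20 * log10(Vmax / Vnoise).
DR = 20 * log10(2.58 / 0.0519)
DR = 20 * log10(49.71)
DR = 33.93 dB

33.93 dB


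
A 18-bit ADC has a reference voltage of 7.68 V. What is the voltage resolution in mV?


The resolution (LSB) of an ADC is Vref / 2^n.
LSB = 7.68 / 2^18
LSB = 7.68 / 262144
LSB = 2.93e-05 V = 0.02929688 mV

0.02929688 mV


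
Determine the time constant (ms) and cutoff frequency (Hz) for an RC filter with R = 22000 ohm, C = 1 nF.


Time constant: tau = R * C.
tau = 22000 * 1.00e-09 = 2.2e-05 s
tau = 0.022 ms
Cutoff frequency: fc = 1 / (2*pi*R*C).
fc = 1 / (2*pi*2.2e-05) = 7234.32 Hz

tau = 0.022 ms, fc = 7234.32 Hz


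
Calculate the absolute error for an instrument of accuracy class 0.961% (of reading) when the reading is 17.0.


Absolute error = (accuracy% / 100) * reading.
Error = (0.961 / 100) * 17.0
Error = 0.00961 * 17.0
Error = 0.1634

0.1634


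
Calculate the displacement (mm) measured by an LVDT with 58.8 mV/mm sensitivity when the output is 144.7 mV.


Displacement = Vout / sensitivity.
d = 144.7 / 58.8
d = 2.461 mm

2.461 mm


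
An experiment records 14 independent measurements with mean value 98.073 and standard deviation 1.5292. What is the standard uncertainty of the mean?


The standard uncertainty for Type A evaluation is u = s / sqrt(n).
u = 1.5292 / sqrt(14)
u = 1.5292 / 3.7417
u = 0.4087

0.4087


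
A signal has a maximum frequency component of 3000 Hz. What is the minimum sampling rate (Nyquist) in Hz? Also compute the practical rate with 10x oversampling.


By Nyquist theorem, fs_min = 2 * fmax.
fs_min = 2 * 3000 = 6000 Hz
Practical rate = 10 * fs_min = 10 * 6000 = 60000 Hz

fs_min = 6000 Hz, fs_practical = 60000 Hz


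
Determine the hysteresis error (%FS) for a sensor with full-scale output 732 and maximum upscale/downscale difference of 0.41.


Hysteresis = (max difference / full scale) * 100%.
H = (0.41 / 732) * 100
H = 0.056 %FS

0.056 %FS


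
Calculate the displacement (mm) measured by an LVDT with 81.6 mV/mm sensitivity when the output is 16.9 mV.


Displacement = Vout / sensitivity.
d = 16.9 / 81.6
d = 0.207 mm

0.207 mm


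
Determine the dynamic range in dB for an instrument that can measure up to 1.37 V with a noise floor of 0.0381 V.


Dynamic range = 20 * log10(Vmax / Vnoise).
DR = 20 * log10(1.37 / 0.0381)
DR = 20 * log10(35.96)
DR = 31.12 dB

31.12 dB


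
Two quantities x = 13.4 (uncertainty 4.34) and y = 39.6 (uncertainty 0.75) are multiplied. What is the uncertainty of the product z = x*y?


For a product z = x*y, the relative uncertainty is:
uz/z = sqrt((ux/x)^2 + (uy/y)^2)
Relative uncertainties: ux/x = 4.34/13.4 = 0.323881
uy/y = 0.75/39.6 = 0.018939
z = 13.4 * 39.6 = 530.6
uz = 530.6 * sqrt(0.323881^2 + 0.018939^2) = 172.158

172.158


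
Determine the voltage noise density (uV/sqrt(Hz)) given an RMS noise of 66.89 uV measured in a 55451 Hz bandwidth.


Noise spectral density = Vrms / sqrt(BW).
NSD = 66.89 / sqrt(55451)
NSD = 66.89 / 235.4804
NSD = 0.2841 uV/sqrt(Hz)

0.2841 uV/sqrt(Hz)


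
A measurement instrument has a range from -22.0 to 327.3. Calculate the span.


Span = upper range - lower range.
Span = 327.3 - (-22.0)
Span = 349.3

349.3


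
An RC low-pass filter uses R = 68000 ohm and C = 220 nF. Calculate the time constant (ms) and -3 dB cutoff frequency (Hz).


Time constant: tau = R * C.
tau = 68000 * 2.20e-07 = 0.01496 s
tau = 14.96 ms
Cutoff frequency: fc = 1 / (2*pi*R*C).
fc = 1 / (2*pi*0.01496) = 10.64 Hz

tau = 14.96 ms, fc = 10.64 Hz


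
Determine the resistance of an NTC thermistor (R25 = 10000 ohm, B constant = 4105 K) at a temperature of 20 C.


NTC thermistor equation: Rt = R25 * exp(B * (1/T - 1/T25)).
T in Kelvin: 293.15 K, T25 = 298.15 K
1/T - 1/T25 = 1/293.15 - 1/298.15 = 5.721e-05
B * (1/T - 1/T25) = 4105 * 5.721e-05 = 0.2348
Rt = 10000 * exp(0.2348) = 12647.0 ohm

12647.0 ohm


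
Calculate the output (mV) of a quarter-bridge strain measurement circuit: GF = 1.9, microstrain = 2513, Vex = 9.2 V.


Quarter bridge output: Vout = (GF * epsilon * Vex) / 4.
Vout = (1.9 * 2513e-6 * 9.2) / 4
Vout = 0.04392724 / 4 V
Vout = 0.01098181 V = 10.9818 mV

10.9818 mV


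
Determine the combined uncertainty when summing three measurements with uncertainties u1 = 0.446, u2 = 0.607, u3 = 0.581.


For a sum of independent quantities, uc = sqrt(u1^2 + u2^2 + u3^2).
uc = sqrt(0.446^2 + 0.607^2 + 0.581^2)
uc = sqrt(0.198916 + 0.368449 + 0.337561)
uc = 0.9513

0.9513


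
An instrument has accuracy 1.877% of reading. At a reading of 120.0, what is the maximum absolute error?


Absolute error = (accuracy% / 100) * reading.
Error = (1.877 / 100) * 120.0
Error = 0.01877 * 120.0
Error = 2.2524

2.2524


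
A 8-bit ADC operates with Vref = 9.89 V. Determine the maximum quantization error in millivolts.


The maximum quantization error is +/- LSB/2.
LSB = Vref / 2^n = 9.89 / 256 = 0.03863281 V
Max error = LSB / 2 = 0.03863281 / 2 = 0.01931641 V
Max error = 19.3164 mV

19.3164 mV


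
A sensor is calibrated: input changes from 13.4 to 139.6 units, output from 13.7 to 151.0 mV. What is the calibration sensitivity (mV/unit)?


Sensitivity = (y2 - y1) / (x2 - x1).
S = (151.0 - 13.7) / (139.6 - 13.4)
S = 137.3 / 126.2
S = 1.088 mV/unit

1.088 mV/unit


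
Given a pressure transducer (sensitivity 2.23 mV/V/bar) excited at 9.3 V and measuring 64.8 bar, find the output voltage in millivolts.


Output = sensitivity * Vex * P.
Vout = 2.23 * 9.3 * 64.8
Vout = 20.739 * 64.8
Vout = 1343.89 mV

1343.89 mV


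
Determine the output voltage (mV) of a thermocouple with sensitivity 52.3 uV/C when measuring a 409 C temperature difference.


The thermocouple output V = sensitivity * dT.
V = 52.3 uV/C * 409 C
V = 21390.7 uV
V = 21.391 mV

21.391 mV


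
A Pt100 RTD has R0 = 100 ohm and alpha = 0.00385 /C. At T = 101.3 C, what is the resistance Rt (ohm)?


The RTD equation: Rt = R0 * (1 + alpha * T).
Rt = 100 * (1 + 0.00385 * 101.3)
Rt = 100 * (1 + 0.390005)
Rt = 100 * 1.390005
Rt = 139.0 ohm

139.0 ohm


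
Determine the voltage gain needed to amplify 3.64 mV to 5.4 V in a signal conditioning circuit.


Gain = Vout / Vin (converting to same units).
G = 5.4 V / 3.64 mV
G = 5400.0 mV / 3.64 mV
G = 1483.52

1483.52


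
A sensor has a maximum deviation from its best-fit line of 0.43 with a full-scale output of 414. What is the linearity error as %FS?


Linearity error = (max deviation / full scale) * 100%.
Linearity = (0.43 / 414) * 100
Linearity = 0.104 %FS

0.104 %FS


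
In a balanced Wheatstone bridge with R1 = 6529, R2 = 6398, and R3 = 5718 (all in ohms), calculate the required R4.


At balance: R1*R4 = R2*R3, so R4 = R2*R3/R1.
R4 = 6398 * 5718 / 6529
R4 = 36583764 / 6529
R4 = 5603.27 ohm

5603.27 ohm


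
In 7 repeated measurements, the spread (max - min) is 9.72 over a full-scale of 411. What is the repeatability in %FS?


Repeatability = (spread / full scale) * 100%.
R = (9.72 / 411) * 100
R = 2.365 %FS

2.365 %FS


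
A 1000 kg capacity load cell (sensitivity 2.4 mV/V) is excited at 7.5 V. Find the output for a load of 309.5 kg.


Vout = rated_output * Vex * (load / capacity).
Vout = 2.4 * 7.5 * (309.5 / 1000)
Vout = 2.4 * 7.5 * 0.3095
Vout = 5.571 mV

5.571 mV


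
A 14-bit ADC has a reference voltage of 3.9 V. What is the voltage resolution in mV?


The resolution (LSB) of an ADC is Vref / 2^n.
LSB = 3.9 / 2^14
LSB = 3.9 / 16384
LSB = 0.00023804 V = 0.23803711 mV

0.23803711 mV


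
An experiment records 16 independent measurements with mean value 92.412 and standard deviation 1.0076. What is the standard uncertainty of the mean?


The standard uncertainty for Type A evaluation is u = s / sqrt(n).
u = 1.0076 / sqrt(16)
u = 1.0076 / 4.0
u = 0.2519

0.2519


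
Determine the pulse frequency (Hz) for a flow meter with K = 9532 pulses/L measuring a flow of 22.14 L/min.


Frequency = K * Q / 60 (converting L/min to L/s).
f = 9532 * 22.14 / 60
f = 211038.48 / 60
f = 3517.31 Hz

3517.31 Hz


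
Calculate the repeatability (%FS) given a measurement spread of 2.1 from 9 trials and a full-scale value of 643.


Repeatability = (spread / full scale) * 100%.
R = (2.1 / 643) * 100
R = 0.327 %FS

0.327 %FS


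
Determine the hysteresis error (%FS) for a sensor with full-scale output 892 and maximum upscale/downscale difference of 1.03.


Hysteresis = (max difference / full scale) * 100%.
H = (1.03 / 892) * 100
H = 0.115 %FS

0.115 %FS


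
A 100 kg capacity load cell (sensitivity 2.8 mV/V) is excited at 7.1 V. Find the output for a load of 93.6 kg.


Vout = rated_output * Vex * (load / capacity).
Vout = 2.8 * 7.1 * (93.6 / 100)
Vout = 2.8 * 7.1 * 0.936
Vout = 18.608 mV

18.608 mV


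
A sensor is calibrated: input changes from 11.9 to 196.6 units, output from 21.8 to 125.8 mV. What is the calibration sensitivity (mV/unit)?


Sensitivity = (y2 - y1) / (x2 - x1).
S = (125.8 - 21.8) / (196.6 - 11.9)
S = 104.0 / 184.7
S = 0.5631 mV/unit

0.5631 mV/unit


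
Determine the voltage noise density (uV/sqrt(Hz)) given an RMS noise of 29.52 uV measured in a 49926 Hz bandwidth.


Noise spectral density = Vrms / sqrt(BW).
NSD = 29.52 / sqrt(49926)
NSD = 29.52 / 223.4413
NSD = 0.1321 uV/sqrt(Hz)

0.1321 uV/sqrt(Hz)


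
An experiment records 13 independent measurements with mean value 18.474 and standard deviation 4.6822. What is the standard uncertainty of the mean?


The standard uncertainty for Type A evaluation is u = s / sqrt(n).
u = 4.6822 / sqrt(13)
u = 4.6822 / 3.6056
u = 1.2986

1.2986


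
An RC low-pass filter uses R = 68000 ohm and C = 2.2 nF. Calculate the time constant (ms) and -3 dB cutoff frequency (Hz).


Time constant: tau = R * C.
tau = 68000 * 2.20e-09 = 0.0001496 s
tau = 0.1496 ms
Cutoff frequency: fc = 1 / (2*pi*R*C).
fc = 1 / (2*pi*0.0001496) = 1063.87 Hz

tau = 0.1496 ms, fc = 1063.87 Hz


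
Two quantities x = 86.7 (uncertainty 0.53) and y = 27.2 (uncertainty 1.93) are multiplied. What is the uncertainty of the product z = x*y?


For a product z = x*y, the relative uncertainty is:
uz/z = sqrt((ux/x)^2 + (uy/y)^2)
Relative uncertainties: ux/x = 0.53/86.7 = 0.006113
uy/y = 1.93/27.2 = 0.070956
z = 86.7 * 27.2 = 2358.2
uz = 2358.2 * sqrt(0.006113^2 + 0.070956^2) = 167.951

167.951


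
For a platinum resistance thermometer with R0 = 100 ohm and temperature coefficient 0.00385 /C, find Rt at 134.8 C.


The RTD equation: Rt = R0 * (1 + alpha * T).
Rt = 100 * (1 + 0.00385 * 134.8)
Rt = 100 * (1 + 0.51898)
Rt = 100 * 1.51898
Rt = 151.898 ohm

151.898 ohm


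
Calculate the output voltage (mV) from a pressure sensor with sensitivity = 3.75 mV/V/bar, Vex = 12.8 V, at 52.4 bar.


Output = sensitivity * Vex * P.
Vout = 3.75 * 12.8 * 52.4
Vout = 48.0 * 52.4
Vout = 2515.2 mV

2515.2 mV


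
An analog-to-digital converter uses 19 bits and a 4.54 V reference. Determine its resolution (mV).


The resolution (LSB) of an ADC is Vref / 2^n.
LSB = 4.54 / 2^19
LSB = 4.54 / 524288
LSB = 8.66e-06 V = 0.00865936 mV

0.00865936 mV


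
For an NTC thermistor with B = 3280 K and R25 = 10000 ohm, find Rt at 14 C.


NTC thermistor equation: Rt = R25 * exp(B * (1/T - 1/T25)).
T in Kelvin: 287.15 K, T25 = 298.15 K
1/T - 1/T25 = 1/287.15 - 1/298.15 = 0.00012848
B * (1/T - 1/T25) = 3280 * 0.00012848 = 0.4214
Rt = 10000 * exp(0.4214) = 15241.4 ohm

15241.4 ohm


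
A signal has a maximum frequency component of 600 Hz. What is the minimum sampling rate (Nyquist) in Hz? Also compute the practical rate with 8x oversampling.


By Nyquist theorem, fs_min = 2 * fmax.
fs_min = 2 * 600 = 1200 Hz
Practical rate = 8 * fs_min = 8 * 1200 = 9600 Hz

fs_min = 1200 Hz, fs_practical = 9600 Hz


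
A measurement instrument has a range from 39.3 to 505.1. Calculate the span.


Span = upper range - lower range.
Span = 505.1 - (39.3)
Span = 465.8

465.8


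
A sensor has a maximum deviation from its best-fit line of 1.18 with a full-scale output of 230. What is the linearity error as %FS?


Linearity error = (max deviation / full scale) * 100%.
Linearity = (1.18 / 230) * 100
Linearity = 0.513 %FS

0.513 %FS


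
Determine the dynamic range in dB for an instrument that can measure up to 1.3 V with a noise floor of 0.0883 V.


Dynamic range = 20 * log10(Vmax / Vnoise).
DR = 20 * log10(1.3 / 0.0883)
DR = 20 * log10(14.72)
DR = 23.36 dB

23.36 dB


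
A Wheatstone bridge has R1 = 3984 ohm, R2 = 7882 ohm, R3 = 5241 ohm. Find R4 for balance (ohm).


At balance: R1*R4 = R2*R3, so R4 = R2*R3/R1.
R4 = 7882 * 5241 / 3984
R4 = 41309562 / 3984
R4 = 10368.87 ohm

10368.87 ohm


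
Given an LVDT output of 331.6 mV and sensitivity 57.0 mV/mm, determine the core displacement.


Displacement = Vout / sensitivity.
d = 331.6 / 57.0
d = 5.818 mm

5.818 mm


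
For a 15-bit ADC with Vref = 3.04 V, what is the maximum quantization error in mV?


The maximum quantization error is +/- LSB/2.
LSB = Vref / 2^n = 3.04 / 32768 = 9.277e-05 V
Max error = LSB / 2 = 9.277e-05 / 2 = 4.639e-05 V
Max error = 0.0464 mV

0.0464 mV


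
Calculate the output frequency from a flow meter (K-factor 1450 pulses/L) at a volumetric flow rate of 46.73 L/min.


Frequency = K * Q / 60 (converting L/min to L/s).
f = 1450 * 46.73 / 60
f = 67758.5 / 60
f = 1129.31 Hz

1129.31 Hz


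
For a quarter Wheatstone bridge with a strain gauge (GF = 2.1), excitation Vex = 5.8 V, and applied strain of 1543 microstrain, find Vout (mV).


Quarter bridge output: Vout = (GF * epsilon * Vex) / 4.
Vout = (2.1 * 1543e-6 * 5.8) / 4
Vout = 0.01879374 / 4 V
Vout = 0.00469843 V = 4.6984 mV

4.6984 mV


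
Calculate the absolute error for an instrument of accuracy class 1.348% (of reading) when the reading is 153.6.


Absolute error = (accuracy% / 100) * reading.
Error = (1.348 / 100) * 153.6
Error = 0.01348 * 153.6
Error = 2.0705

2.0705


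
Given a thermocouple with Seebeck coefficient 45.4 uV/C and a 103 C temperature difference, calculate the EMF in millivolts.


The thermocouple output V = sensitivity * dT.
V = 45.4 uV/C * 103 C
V = 4676.2 uV
V = 4.676 mV

4.676 mV


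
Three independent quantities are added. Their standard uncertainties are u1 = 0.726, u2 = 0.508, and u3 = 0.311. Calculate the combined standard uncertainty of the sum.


For a sum of independent quantities, uc = sqrt(u1^2 + u2^2 + u3^2).
uc = sqrt(0.726^2 + 0.508^2 + 0.311^2)
uc = sqrt(0.527076 + 0.258064 + 0.096721)
uc = 0.9391

0.9391


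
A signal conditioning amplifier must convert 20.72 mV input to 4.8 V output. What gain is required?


Gain = Vout / Vin (converting to same units).
G = 4.8 V / 20.72 mV
G = 4800.0 mV / 20.72 mV
G = 231.66

231.66


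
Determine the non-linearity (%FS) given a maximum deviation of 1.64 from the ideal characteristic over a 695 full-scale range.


Linearity error = (max deviation / full scale) * 100%.
Linearity = (1.64 / 695) * 100
Linearity = 0.236 %FS

0.236 %FS


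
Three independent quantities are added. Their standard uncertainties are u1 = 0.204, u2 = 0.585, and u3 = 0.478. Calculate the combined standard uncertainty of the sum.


For a sum of independent quantities, uc = sqrt(u1^2 + u2^2 + u3^2).
uc = sqrt(0.204^2 + 0.585^2 + 0.478^2)
uc = sqrt(0.041616 + 0.342225 + 0.228484)
uc = 0.7825

0.7825


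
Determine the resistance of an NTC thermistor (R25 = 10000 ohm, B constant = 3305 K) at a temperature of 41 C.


NTC thermistor equation: Rt = R25 * exp(B * (1/T - 1/T25)).
T in Kelvin: 314.15 K, T25 = 298.15 K
1/T - 1/T25 = 1/314.15 - 1/298.15 = -0.00017082
B * (1/T - 1/T25) = 3305 * -0.00017082 = -0.5646
Rt = 10000 * exp(-0.5646) = 5686.0 ohm

5686.0 ohm


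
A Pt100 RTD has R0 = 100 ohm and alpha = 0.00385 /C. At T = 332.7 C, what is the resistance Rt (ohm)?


The RTD equation: Rt = R0 * (1 + alpha * T).
Rt = 100 * (1 + 0.00385 * 332.7)
Rt = 100 * (1 + 1.280895)
Rt = 100 * 2.280895
Rt = 228.09 ohm

228.09 ohm


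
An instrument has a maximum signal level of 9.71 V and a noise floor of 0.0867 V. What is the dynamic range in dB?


Dynamic range = 20 * log10(Vmax / Vnoise).
DR = 20 * log10(9.71 / 0.0867)
DR = 20 * log10(112.0)
DR = 40.98 dB

40.98 dB


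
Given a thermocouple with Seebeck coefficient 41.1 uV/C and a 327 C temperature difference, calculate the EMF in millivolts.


The thermocouple output V = sensitivity * dT.
V = 41.1 uV/C * 327 C
V = 13439.7 uV
V = 13.44 mV

13.44 mV


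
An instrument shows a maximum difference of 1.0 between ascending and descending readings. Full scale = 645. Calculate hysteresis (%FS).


Hysteresis = (max difference / full scale) * 100%.
H = (1.0 / 645) * 100
H = 0.155 %FS

0.155 %FS


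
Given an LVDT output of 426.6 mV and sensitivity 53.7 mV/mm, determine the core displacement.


Displacement = Vout / sensitivity.
d = 426.6 / 53.7
d = 7.944 mm

7.944 mm


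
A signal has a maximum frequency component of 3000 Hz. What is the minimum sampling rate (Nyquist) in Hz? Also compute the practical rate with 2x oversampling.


By Nyquist theorem, fs_min = 2 * fmax.
fs_min = 2 * 3000 = 6000 Hz
Practical rate = 2 * fs_min = 2 * 6000 = 12000 Hz

fs_min = 6000 Hz, fs_practical = 12000 Hz


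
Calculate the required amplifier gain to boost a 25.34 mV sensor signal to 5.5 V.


Gain = Vout / Vin (converting to same units).
G = 5.5 V / 25.34 mV
G = 5500.0 mV / 25.34 mV
G = 217.05

217.05


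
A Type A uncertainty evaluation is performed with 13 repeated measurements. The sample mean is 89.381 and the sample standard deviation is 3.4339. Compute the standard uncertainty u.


The standard uncertainty for Type A evaluation is u = s / sqrt(n).
u = 3.4339 / sqrt(13)
u = 3.4339 / 3.6056
u = 0.9524

0.9524


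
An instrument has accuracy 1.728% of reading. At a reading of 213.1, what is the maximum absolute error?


Absolute error = (accuracy% / 100) * reading.
Error = (1.728 / 100) * 213.1
Error = 0.01728 * 213.1
Error = 3.6824

3.6824


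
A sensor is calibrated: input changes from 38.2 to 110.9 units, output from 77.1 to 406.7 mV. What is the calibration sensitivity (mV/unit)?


Sensitivity = (y2 - y1) / (x2 - x1).
S = (406.7 - 77.1) / (110.9 - 38.2)
S = 329.6 / 72.7
S = 4.5337 mV/unit

4.5337 mV/unit


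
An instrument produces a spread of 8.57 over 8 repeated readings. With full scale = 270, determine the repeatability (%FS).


Repeatability = (spread / full scale) * 100%.
R = (8.57 / 270) * 100
R = 3.174 %FS

3.174 %FS


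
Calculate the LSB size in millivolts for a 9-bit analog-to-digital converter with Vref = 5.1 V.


The resolution (LSB) of an ADC is Vref / 2^n.
LSB = 5.1 / 2^9
LSB = 5.1 / 512
LSB = 0.00996094 V = 9.9609375 mV

9.9609375 mV


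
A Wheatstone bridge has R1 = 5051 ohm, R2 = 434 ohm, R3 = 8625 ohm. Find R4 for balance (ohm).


At balance: R1*R4 = R2*R3, so R4 = R2*R3/R1.
R4 = 434 * 8625 / 5051
R4 = 3743250 / 5051
R4 = 741.09 ohm

741.09 ohm


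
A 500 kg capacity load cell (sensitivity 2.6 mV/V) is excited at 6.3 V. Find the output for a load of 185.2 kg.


Vout = rated_output * Vex * (load / capacity).
Vout = 2.6 * 6.3 * (185.2 / 500)
Vout = 2.6 * 6.3 * 0.3704
Vout = 6.067 mV

6.067 mV


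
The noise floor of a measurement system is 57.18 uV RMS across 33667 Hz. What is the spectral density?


Noise spectral density = Vrms / sqrt(BW).
NSD = 57.18 / sqrt(33667)
NSD = 57.18 / 183.4857
NSD = 0.3116 uV/sqrt(Hz)

0.3116 uV/sqrt(Hz)


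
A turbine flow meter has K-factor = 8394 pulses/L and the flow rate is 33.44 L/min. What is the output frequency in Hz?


Frequency = K * Q / 60 (converting L/min to L/s).
f = 8394 * 33.44 / 60
f = 280695.36 / 60
f = 4678.26 Hz

4678.26 Hz


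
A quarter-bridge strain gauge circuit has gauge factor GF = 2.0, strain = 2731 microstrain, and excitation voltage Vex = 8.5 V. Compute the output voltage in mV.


Quarter bridge output: Vout = (GF * epsilon * Vex) / 4.
Vout = (2.0 * 2731e-6 * 8.5) / 4
Vout = 0.046427 / 4 V
Vout = 0.01160675 V = 11.6067 mV

11.6067 mV


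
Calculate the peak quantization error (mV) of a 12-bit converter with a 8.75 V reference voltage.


The maximum quantization error is +/- LSB/2.
LSB = Vref / 2^n = 8.75 / 4096 = 0.00213623 V
Max error = LSB / 2 = 0.00213623 / 2 = 0.00106812 V
Max error = 1.0681 mV

1.0681 mV


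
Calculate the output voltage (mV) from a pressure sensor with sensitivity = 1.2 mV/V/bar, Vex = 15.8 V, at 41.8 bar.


Output = sensitivity * Vex * P.
Vout = 1.2 * 15.8 * 41.8
Vout = 18.96 * 41.8
Vout = 792.53 mV

792.53 mV


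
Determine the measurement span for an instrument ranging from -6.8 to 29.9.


Span = upper range - lower range.
Span = 29.9 - (-6.8)
Span = 36.7

36.7


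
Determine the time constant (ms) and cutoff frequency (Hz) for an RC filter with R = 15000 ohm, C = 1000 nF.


Time constant: tau = R * C.
tau = 15000 * 1.00e-06 = 0.015 s
tau = 15.0 ms
Cutoff frequency: fc = 1 / (2*pi*R*C).
fc = 1 / (2*pi*0.015) = 10.61 Hz

tau = 15.0 ms, fc = 10.61 Hz


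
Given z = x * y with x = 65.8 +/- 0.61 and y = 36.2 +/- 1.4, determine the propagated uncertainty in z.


For a product z = x*y, the relative uncertainty is:
uz/z = sqrt((ux/x)^2 + (uy/y)^2)
Relative uncertainties: ux/x = 0.61/65.8 = 0.009271
uy/y = 1.4/36.2 = 0.038674
z = 65.8 * 36.2 = 2382.0
uz = 2382.0 * sqrt(0.009271^2 + 0.038674^2) = 94.73

94.73


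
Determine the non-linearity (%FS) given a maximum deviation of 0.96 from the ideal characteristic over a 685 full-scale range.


Linearity error = (max deviation / full scale) * 100%.
Linearity = (0.96 / 685) * 100
Linearity = 0.14 %FS

0.14 %FS


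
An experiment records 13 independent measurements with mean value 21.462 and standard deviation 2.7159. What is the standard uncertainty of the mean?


The standard uncertainty for Type A evaluation is u = s / sqrt(n).
u = 2.7159 / sqrt(13)
u = 2.7159 / 3.6056
u = 0.7533

0.7533


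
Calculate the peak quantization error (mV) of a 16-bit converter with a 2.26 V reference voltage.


The maximum quantization error is +/- LSB/2.
LSB = Vref / 2^n = 2.26 / 65536 = 3.448e-05 V
Max error = LSB / 2 = 3.448e-05 / 2 = 1.724e-05 V
Max error = 0.0172 mV

0.0172 mV


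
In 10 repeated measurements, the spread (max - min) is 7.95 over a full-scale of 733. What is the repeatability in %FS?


Repeatability = (spread / full scale) * 100%.
R = (7.95 / 733) * 100
R = 1.085 %FS

1.085 %FS


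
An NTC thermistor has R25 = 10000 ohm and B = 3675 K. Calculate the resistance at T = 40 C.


NTC thermistor equation: Rt = R25 * exp(B * (1/T - 1/T25)).
T in Kelvin: 313.15 K, T25 = 298.15 K
1/T - 1/T25 = 1/313.15 - 1/298.15 = -0.00016066
B * (1/T - 1/T25) = 3675 * -0.00016066 = -0.5904
Rt = 10000 * exp(-0.5904) = 5540.9 ohm

5540.9 ohm


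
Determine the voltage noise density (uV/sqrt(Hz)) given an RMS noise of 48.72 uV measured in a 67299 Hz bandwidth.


Noise spectral density = Vrms / sqrt(BW).
NSD = 48.72 / sqrt(67299)
NSD = 48.72 / 259.4205
NSD = 0.1878 uV/sqrt(Hz)

0.1878 uV/sqrt(Hz)


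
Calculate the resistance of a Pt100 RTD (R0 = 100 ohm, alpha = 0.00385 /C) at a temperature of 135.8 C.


The RTD equation: Rt = R0 * (1 + alpha * T).
Rt = 100 * (1 + 0.00385 * 135.8)
Rt = 100 * (1 + 0.52283)
Rt = 100 * 1.52283
Rt = 152.283 ohm

152.283 ohm


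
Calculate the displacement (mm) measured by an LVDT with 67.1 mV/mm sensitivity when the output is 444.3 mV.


Displacement = Vout / sensitivity.
d = 444.3 / 67.1
d = 6.621 mm

6.621 mm


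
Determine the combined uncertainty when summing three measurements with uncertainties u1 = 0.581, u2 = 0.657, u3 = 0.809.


For a sum of independent quantities, uc = sqrt(u1^2 + u2^2 + u3^2).
uc = sqrt(0.581^2 + 0.657^2 + 0.809^2)
uc = sqrt(0.337561 + 0.431649 + 0.654481)
uc = 1.1932

1.1932


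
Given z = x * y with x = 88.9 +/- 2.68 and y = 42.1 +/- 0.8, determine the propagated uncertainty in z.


For a product z = x*y, the relative uncertainty is:
uz/z = sqrt((ux/x)^2 + (uy/y)^2)
Relative uncertainties: ux/x = 2.68/88.9 = 0.030146
uy/y = 0.8/42.1 = 0.019002
z = 88.9 * 42.1 = 3742.7
uz = 3742.7 * sqrt(0.030146^2 + 0.019002^2) = 133.372

133.372


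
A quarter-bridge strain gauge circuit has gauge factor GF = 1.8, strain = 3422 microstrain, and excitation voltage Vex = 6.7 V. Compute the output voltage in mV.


Quarter bridge output: Vout = (GF * epsilon * Vex) / 4.
Vout = (1.8 * 3422e-6 * 6.7) / 4
Vout = 0.04126932 / 4 V
Vout = 0.01031733 V = 10.3173 mV

10.3173 mV


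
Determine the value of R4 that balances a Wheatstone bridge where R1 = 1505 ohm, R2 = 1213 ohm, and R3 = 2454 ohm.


At balance: R1*R4 = R2*R3, so R4 = R2*R3/R1.
R4 = 1213 * 2454 / 1505
R4 = 2976702 / 1505
R4 = 1977.88 ohm

1977.88 ohm


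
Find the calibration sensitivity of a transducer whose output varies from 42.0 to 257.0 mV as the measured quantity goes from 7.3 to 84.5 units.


Sensitivity = (y2 - y1) / (x2 - x1).
S = (257.0 - 42.0) / (84.5 - 7.3)
S = 215.0 / 77.2
S = 2.785 mV/unit

2.785 mV/unit


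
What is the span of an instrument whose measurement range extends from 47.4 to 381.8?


Span = upper range - lower range.
Span = 381.8 - (47.4)
Span = 334.4

334.4


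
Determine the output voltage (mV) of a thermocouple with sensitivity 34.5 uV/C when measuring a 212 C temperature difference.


The thermocouple output V = sensitivity * dT.
V = 34.5 uV/C * 212 C
V = 7314.0 uV
V = 7.314 mV

7.314 mV


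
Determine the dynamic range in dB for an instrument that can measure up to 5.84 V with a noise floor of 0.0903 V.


Dynamic range = 20 * log10(Vmax / Vnoise).
DR = 20 * log10(5.84 / 0.0903)
DR = 20 * log10(64.67)
DR = 36.21 dB

36.21 dB


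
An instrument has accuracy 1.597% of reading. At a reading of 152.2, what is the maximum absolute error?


Absolute error = (accuracy% / 100) * reading.
Error = (1.597 / 100) * 152.2
Error = 0.01597 * 152.2
Error = 2.4306

2.4306


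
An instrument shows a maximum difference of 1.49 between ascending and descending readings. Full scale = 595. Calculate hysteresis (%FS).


Hysteresis = (max difference / full scale) * 100%.
H = (1.49 / 595) * 100
H = 0.25 %FS

0.25 %FS


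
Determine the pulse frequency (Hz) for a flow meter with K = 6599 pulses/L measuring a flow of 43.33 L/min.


Frequency = K * Q / 60 (converting L/min to L/s).
f = 6599 * 43.33 / 60
f = 285934.67 / 60
f = 4765.58 Hz

4765.58 Hz


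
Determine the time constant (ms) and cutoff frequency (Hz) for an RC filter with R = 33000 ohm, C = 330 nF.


Time constant: tau = R * C.
tau = 33000 * 3.30e-07 = 0.01089 s
tau = 10.89 ms
Cutoff frequency: fc = 1 / (2*pi*R*C).
fc = 1 / (2*pi*0.01089) = 14.61 Hz

tau = 10.89 ms, fc = 14.61 Hz


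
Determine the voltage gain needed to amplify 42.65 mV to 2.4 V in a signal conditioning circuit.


Gain = Vout / Vin (converting to same units).
G = 2.4 V / 42.65 mV
G = 2400.0 mV / 42.65 mV
G = 56.27

56.27


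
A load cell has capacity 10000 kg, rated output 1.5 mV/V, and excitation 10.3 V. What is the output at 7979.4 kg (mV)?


Vout = rated_output * Vex * (load / capacity).
Vout = 1.5 * 10.3 * (7979.4 / 10000)
Vout = 1.5 * 10.3 * 0.79794
Vout = 12.328 mV

12.328 mV


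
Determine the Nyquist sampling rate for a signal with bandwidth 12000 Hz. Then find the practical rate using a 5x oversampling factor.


By Nyquist theorem, fs_min = 2 * fmax.
fs_min = 2 * 12000 = 24000 Hz
Practical rate = 5 * fs_min = 5 * 24000 = 120000 Hz

fs_min = 24000 Hz, fs_practical = 120000 Hz


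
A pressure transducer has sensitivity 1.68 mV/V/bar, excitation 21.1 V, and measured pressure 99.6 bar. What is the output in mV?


Output = sensitivity * Vex * P.
Vout = 1.68 * 21.1 * 99.6
Vout = 35.448 * 99.6
Vout = 3530.62 mV

3530.62 mV


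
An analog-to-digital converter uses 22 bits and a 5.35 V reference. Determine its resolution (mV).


The resolution (LSB) of an ADC is Vref / 2^n.
LSB = 5.35 / 2^22
LSB = 5.35 / 4194304
LSB = 1.28e-06 V = 0.00127554 mV

0.00127554 mV


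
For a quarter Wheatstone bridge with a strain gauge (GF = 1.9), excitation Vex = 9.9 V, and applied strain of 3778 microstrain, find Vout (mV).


Quarter bridge output: Vout = (GF * epsilon * Vex) / 4.
Vout = (1.9 * 3778e-6 * 9.9) / 4
Vout = 0.07106418 / 4 V
Vout = 0.01776604 V = 17.766 mV

17.766 mV


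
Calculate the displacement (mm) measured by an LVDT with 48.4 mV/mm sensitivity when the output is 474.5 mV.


Displacement = Vout / sensitivity.
d = 474.5 / 48.4
d = 9.804 mm

9.804 mm


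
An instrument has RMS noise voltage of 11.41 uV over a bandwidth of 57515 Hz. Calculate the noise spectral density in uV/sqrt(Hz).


Noise spectral density = Vrms / sqrt(BW).
NSD = 11.41 / sqrt(57515)
NSD = 11.41 / 239.8229
NSD = 0.0476 uV/sqrt(Hz)

0.0476 uV/sqrt(Hz)


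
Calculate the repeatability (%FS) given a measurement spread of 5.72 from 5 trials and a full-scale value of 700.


Repeatability = (spread / full scale) * 100%.
R = (5.72 / 700) * 100
R = 0.817 %FS

0.817 %FS


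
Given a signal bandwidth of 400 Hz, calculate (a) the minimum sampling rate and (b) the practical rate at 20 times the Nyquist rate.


By Nyquist theorem, fs_min = 2 * fmax.
fs_min = 2 * 400 = 800 Hz
Practical rate = 20 * fs_min = 20 * 800 = 16000 Hz

fs_min = 800 Hz, fs_practical = 16000 Hz


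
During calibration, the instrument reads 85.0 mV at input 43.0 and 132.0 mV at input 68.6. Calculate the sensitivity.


Sensitivity = (y2 - y1) / (x2 - x1).
S = (132.0 - 85.0) / (68.6 - 43.0)
S = 47.0 / 25.6
S = 1.8359 mV/unit

1.8359 mV/unit


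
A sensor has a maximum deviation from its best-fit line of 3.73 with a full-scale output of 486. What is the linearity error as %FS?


Linearity error = (max deviation / full scale) * 100%.
Linearity = (3.73 / 486) * 100
Linearity = 0.767 %FS

0.767 %FS


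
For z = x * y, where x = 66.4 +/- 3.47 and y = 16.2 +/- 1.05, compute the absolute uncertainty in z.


For a product z = x*y, the relative uncertainty is:
uz/z = sqrt((ux/x)^2 + (uy/y)^2)
Relative uncertainties: ux/x = 3.47/66.4 = 0.052259
uy/y = 1.05/16.2 = 0.064815
z = 66.4 * 16.2 = 1075.7
uz = 1075.7 * sqrt(0.052259^2 + 0.064815^2) = 89.559

89.559


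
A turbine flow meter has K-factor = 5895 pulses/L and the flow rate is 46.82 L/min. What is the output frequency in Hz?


Frequency = K * Q / 60 (converting L/min to L/s).
f = 5895 * 46.82 / 60
f = 276003.9 / 60
f = 4600.07 Hz

4600.07 Hz


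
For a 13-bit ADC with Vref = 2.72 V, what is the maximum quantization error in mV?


The maximum quantization error is +/- LSB/2.
LSB = Vref / 2^n = 2.72 / 8192 = 0.00033203 V
Max error = LSB / 2 = 0.00033203 / 2 = 0.00016602 V
Max error = 0.166 mV

0.166 mV


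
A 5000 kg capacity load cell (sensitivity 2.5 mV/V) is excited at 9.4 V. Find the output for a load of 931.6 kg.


Vout = rated_output * Vex * (load / capacity).
Vout = 2.5 * 9.4 * (931.6 / 5000)
Vout = 2.5 * 9.4 * 0.18632
Vout = 4.379 mV

4.379 mV


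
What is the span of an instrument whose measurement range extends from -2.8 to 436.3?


Span = upper range - lower range.
Span = 436.3 - (-2.8)
Span = 439.1

439.1


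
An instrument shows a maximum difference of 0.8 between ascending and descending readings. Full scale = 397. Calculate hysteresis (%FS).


Hysteresis = (max difference / full scale) * 100%.
H = (0.8 / 397) * 100
H = 0.202 %FS

0.202 %FS


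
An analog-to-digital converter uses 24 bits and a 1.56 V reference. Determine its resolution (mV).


The resolution (LSB) of an ADC is Vref / 2^n.
LSB = 1.56 / 2^24
LSB = 1.56 / 16777216
LSB = 9e-08 V = 9.298e-05 mV

9.298e-05 mV


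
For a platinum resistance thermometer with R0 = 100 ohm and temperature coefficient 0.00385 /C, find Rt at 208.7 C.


The RTD equation: Rt = R0 * (1 + alpha * T).
Rt = 100 * (1 + 0.00385 * 208.7)
Rt = 100 * (1 + 0.803495)
Rt = 100 * 1.803495
Rt = 180.349 ohm

180.349 ohm


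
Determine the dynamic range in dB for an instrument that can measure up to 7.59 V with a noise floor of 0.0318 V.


Dynamic range = 20 * log10(Vmax / Vnoise).
DR = 20 * log10(7.59 / 0.0318)
DR = 20 * log10(238.68)
DR = 47.56 dB

47.56 dB


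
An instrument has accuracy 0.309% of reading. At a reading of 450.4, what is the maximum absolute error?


Absolute error = (accuracy% / 100) * reading.
Error = (0.309 / 100) * 450.4
Error = 0.00309 * 450.4
Error = 1.3917

1.3917


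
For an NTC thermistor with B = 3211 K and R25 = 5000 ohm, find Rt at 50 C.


NTC thermistor equation: Rt = R25 * exp(B * (1/T - 1/T25)).
T in Kelvin: 323.15 K, T25 = 298.15 K
1/T - 1/T25 = 1/323.15 - 1/298.15 = -0.00025948
B * (1/T - 1/T25) = 3211 * -0.00025948 = -0.8332
Rt = 5000 * exp(-0.8332) = 2173.3 ohm

2173.3 ohm


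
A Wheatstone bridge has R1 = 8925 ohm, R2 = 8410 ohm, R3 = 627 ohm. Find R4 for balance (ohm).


At balance: R1*R4 = R2*R3, so R4 = R2*R3/R1.
R4 = 8410 * 627 / 8925
R4 = 5273070 / 8925
R4 = 590.82 ohm

590.82 ohm


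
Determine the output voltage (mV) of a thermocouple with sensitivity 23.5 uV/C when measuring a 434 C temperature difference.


The thermocouple output V = sensitivity * dT.
V = 23.5 uV/C * 434 C
V = 10199.0 uV
V = 10.199 mV

10.199 mV


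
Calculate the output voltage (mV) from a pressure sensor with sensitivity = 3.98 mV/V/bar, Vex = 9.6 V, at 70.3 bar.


Output = sensitivity * Vex * P.
Vout = 3.98 * 9.6 * 70.3
Vout = 38.208 * 70.3
Vout = 2686.02 mV

2686.02 mV


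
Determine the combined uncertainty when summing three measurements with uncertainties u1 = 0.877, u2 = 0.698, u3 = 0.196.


For a sum of independent quantities, uc = sqrt(u1^2 + u2^2 + u3^2).
uc = sqrt(0.877^2 + 0.698^2 + 0.196^2)
uc = sqrt(0.769129 + 0.487204 + 0.038416)
uc = 1.1379

1.1379


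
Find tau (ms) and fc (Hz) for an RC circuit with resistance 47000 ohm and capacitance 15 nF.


Time constant: tau = R * C.
tau = 47000 * 1.50e-08 = 0.000705 s
tau = 0.705 ms
Cutoff frequency: fc = 1 / (2*pi*R*C).
fc = 1 / (2*pi*0.000705) = 225.75 Hz

tau = 0.705 ms, fc = 225.75 Hz


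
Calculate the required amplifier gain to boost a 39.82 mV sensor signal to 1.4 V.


Gain = Vout / Vin (converting to same units).
G = 1.4 V / 39.82 mV
G = 1400.0 mV / 39.82 mV
G = 35.16

35.16


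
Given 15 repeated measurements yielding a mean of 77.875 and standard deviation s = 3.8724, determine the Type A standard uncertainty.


The standard uncertainty for Type A evaluation is u = s / sqrt(n).
u = 3.8724 / sqrt(15)
u = 3.8724 / 3.873
u = 0.9998

0.9998


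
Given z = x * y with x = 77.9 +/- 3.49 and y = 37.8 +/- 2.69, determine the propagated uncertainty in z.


For a product z = x*y, the relative uncertainty is:
uz/z = sqrt((ux/x)^2 + (uy/y)^2)
Relative uncertainties: ux/x = 3.49/77.9 = 0.044801
uy/y = 2.69/37.8 = 0.071164
z = 77.9 * 37.8 = 2944.6
uz = 2944.6 * sqrt(0.044801^2 + 0.071164^2) = 247.619

247.619


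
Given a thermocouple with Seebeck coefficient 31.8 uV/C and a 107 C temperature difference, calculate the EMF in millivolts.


The thermocouple output V = sensitivity * dT.
V = 31.8 uV/C * 107 C
V = 3402.6 uV
V = 3.403 mV

3.403 mV


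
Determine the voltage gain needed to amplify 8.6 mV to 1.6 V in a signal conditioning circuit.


Gain = Vout / Vin (converting to same units).
G = 1.6 V / 8.6 mV
G = 1600.0 mV / 8.6 mV
G = 186.05

186.05


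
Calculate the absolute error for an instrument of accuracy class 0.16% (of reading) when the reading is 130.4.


Absolute error = (accuracy% / 100) * reading.
Error = (0.16 / 100) * 130.4
Error = 0.0016 * 130.4
Error = 0.2086

0.2086


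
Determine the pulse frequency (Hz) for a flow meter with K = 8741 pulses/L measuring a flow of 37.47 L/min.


Frequency = K * Q / 60 (converting L/min to L/s).
f = 8741 * 37.47 / 60
f = 327525.27 / 60
f = 5458.75 Hz

5458.75 Hz
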